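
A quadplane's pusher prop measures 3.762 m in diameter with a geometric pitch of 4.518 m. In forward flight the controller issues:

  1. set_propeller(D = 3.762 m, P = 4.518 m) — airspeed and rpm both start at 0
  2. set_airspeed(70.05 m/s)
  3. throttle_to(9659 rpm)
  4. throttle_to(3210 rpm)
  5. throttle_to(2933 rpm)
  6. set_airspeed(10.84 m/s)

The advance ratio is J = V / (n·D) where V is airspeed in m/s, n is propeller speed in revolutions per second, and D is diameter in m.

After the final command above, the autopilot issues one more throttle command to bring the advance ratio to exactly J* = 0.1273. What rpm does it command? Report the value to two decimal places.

set_propeller: D = 3.762 m, P = 4.518 m (p = P/D = 1.200957); state ← (V=0, rpm=0)
set_airspeed(70.05): V ← 70.05 m/s
throttle_to(9659): rpm ← 9659
throttle_to(3210): rpm ← 3210
throttle_to(2933): rpm ← 2933
set_airspeed(10.84): V ← 10.84 m/s
final state: V = 10.84 m/s, rpm = 2933 → n = rpm/60 = 48.883333 rev/s
target J* = 0.1273; solve J* = V/(n·D) for n: n = V/(J*·D) = 10.84/(0.1273 × 3.762) = 22.635083 rev/s
rpm = 60·n = 1358.104967

rpm = 1358.10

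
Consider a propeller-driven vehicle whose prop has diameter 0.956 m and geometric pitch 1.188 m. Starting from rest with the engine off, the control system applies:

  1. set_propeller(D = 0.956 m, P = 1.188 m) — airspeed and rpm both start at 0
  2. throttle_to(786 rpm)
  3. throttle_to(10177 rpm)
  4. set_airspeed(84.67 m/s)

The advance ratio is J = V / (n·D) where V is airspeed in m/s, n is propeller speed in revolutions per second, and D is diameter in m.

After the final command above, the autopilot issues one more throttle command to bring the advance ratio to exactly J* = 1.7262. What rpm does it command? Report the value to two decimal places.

set_propeller: D = 0.956 m, P = 1.188 m (p = P/D = 1.242678); state ← (V=0, rpm=0)
throttle_to(786): rpm ← 786
throttle_to(10177): rpm ← 10177
set_airspeed(84.67): V ← 84.67 m/s
final state: V = 84.67 m/s, rpm = 10177 → n = rpm/60 = 169.616667 rev/s
target J* = 1.7262; solve J* = V/(n·D) for n: n = V/(J*·D) = 84.67/(1.7262 × 0.956) = 51.307465 rev/s
rpm = 60·n = 3078.447883

rpm = 3078.45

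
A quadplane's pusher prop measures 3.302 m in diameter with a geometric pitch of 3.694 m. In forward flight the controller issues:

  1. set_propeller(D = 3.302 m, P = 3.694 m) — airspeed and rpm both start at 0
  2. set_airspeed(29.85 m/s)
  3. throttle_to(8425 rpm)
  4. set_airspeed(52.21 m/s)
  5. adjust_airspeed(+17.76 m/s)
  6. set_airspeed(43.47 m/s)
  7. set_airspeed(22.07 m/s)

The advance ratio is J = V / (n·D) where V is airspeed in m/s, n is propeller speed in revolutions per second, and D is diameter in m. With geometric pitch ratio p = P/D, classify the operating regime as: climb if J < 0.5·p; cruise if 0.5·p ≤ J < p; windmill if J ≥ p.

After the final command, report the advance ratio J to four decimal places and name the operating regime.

J = 0.0476, regime = climb

set_propeller: D = 3.302 m, P = 3.694 m (p = P/D = 1.118716); state ← (V=0, rpm=0)
set_airspeed(29.85): V ← 29.85 m/s
throttle_to(8425): rpm ← 8425
set_airspeed(52.21): V ← 52.21 m/s
adjust_airspeed(+17.76): V ← 52.21 +17.76 = 69.97 m/s
set_airspeed(43.47): V ← 43.47 m/s
set_airspeed(22.07): V ← 22.07 m/s
final state: V = 22.07 m/s, rpm = 8425 → n = rpm/60 = 140.416667 rev/s
J = V / (n·D) = 22.07 / (140.416667 × 3.302) = 0.047600
regime bands: climb J<0.5594 | cruise [0.5594, 1.1187) | windmill J≥1.1187
J = 0.0476 → climb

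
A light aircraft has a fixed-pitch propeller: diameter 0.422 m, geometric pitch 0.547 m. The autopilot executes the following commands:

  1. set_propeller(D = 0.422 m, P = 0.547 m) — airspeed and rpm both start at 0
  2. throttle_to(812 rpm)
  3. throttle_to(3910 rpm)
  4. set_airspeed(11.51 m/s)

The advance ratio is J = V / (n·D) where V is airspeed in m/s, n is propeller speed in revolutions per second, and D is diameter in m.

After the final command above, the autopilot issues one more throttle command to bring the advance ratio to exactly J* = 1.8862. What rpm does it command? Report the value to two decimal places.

rpm = 867.61

set_propeller: D = 0.422 m, P = 0.547 m (p = P/D = 1.296209); state ← (V=0, rpm=0)
throttle_to(812): rpm ← 812
throttle_to(3910): rpm ← 3910
set_airspeed(11.51): V ← 11.51 m/s
final state: V = 11.51 m/s, rpm = 3910 → n = rpm/60 = 65.166667 rev/s
target J* = 1.8862; solve J* = V/(n·D) for n: n = V/(J*·D) = 11.51/(1.8862 × 0.422) = 14.460228 rev/s
rpm = 60·n = 867.613663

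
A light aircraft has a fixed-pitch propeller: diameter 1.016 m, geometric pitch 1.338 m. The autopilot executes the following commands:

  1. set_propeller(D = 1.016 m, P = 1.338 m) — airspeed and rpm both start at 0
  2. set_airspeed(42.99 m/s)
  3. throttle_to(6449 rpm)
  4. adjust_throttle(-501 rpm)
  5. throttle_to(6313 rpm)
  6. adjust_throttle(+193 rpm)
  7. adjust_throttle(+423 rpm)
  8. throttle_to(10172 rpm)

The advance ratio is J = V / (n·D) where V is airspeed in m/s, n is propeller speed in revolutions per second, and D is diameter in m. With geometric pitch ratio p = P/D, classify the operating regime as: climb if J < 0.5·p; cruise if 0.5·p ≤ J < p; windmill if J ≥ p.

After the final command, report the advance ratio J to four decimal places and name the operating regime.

set_propeller: D = 1.016 m, P = 1.338 m (p = P/D = 1.316929); state ← (V=0, rpm=0)
set_airspeed(42.99): V ← 42.99 m/s
throttle_to(6449): rpm ← 6449
adjust_throttle(-501): rpm ← 6449 -501 = 5948
throttle_to(6313): rpm ← 6313
adjust_throttle(+193): rpm ← 6313 +193 = 6506
adjust_throttle(+423): rpm ← 6506 +423 = 6929
throttle_to(10172): rpm ← 10172
final state: V = 42.99 m/s, rpm = 10172 → n = rpm/60 = 169.533333 rev/s
J = V / (n·D) = 42.99 / (169.533333 × 1.016) = 0.249585
regime bands: climb J<0.6585 | cruise [0.6585, 1.3169) | windmill J≥1.3169
J = 0.2496 → climb

J = 0.2496, regime = climb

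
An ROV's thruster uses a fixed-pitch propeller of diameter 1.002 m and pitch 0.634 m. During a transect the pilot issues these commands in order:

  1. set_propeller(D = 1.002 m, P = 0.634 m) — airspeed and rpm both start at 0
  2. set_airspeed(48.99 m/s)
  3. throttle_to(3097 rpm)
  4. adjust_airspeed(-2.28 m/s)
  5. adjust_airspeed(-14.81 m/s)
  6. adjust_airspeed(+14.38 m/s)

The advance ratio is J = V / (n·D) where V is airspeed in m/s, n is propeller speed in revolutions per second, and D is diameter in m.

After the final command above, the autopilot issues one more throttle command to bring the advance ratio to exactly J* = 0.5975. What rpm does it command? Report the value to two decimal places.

set_propeller: D = 1.002 m, P = 0.634 m (p = P/D = 0.632735); state ← (V=0, rpm=0)
set_airspeed(48.99): V ← 48.99 m/s
throttle_to(3097): rpm ← 3097
adjust_airspeed(-2.28): V ← 48.99 -2.28 = 46.71 m/s
adjust_airspeed(-14.81): V ← 46.71 -14.81 = 31.9 m/s
adjust_airspeed(+14.38): V ← 31.9 +14.38 = 46.28 m/s
final state: V = 46.28 m/s, rpm = 3097 → n = rpm/60 = 51.616667 rev/s
target J* = 0.5975; solve J* = V/(n·D) for n: n = V/(J*·D) = 46.28/(0.5975 × 1.002) = 77.301464 rev/s
rpm = 60·n = 4638.087841

rpm = 4638.09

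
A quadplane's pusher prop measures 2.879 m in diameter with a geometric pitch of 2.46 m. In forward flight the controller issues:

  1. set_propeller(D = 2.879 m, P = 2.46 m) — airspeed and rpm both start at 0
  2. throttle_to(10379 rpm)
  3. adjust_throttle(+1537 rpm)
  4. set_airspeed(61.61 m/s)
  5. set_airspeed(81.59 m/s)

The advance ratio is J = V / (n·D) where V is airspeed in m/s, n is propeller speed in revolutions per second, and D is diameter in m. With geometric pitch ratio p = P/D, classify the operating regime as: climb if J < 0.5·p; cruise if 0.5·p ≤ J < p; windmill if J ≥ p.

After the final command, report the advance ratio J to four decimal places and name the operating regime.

set_propeller: D = 2.879 m, P = 2.46 m (p = P/D = 0.854463); state ← (V=0, rpm=0)
throttle_to(10379): rpm ← 10379
adjust_throttle(+1537): rpm ← 10379 +1537 = 11916
set_airspeed(61.61): V ← 61.61 m/s
set_airspeed(81.59): V ← 81.59 m/s
final state: V = 81.59 m/s, rpm = 11916 → n = rpm/60 = 198.600000 rev/s
J = V / (n·D) = 81.59 / (198.600000 × 2.879) = 0.142697
regime bands: climb J<0.4272 | cruise [0.4272, 0.8545) | windmill J≥0.8545
J = 0.1427 → climb

J = 0.1427, regime = climb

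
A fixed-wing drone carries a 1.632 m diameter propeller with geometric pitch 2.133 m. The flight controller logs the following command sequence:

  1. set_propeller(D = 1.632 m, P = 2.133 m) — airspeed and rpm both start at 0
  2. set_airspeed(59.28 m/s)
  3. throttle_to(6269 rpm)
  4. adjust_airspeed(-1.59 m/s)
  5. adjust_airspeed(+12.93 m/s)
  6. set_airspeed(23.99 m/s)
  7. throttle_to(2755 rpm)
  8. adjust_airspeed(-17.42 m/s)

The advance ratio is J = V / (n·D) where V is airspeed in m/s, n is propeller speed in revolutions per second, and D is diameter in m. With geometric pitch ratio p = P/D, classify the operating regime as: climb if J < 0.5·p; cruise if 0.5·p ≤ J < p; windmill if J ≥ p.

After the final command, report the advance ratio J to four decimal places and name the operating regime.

set_propeller: D = 1.632 m, P = 2.133 m (p = P/D = 1.306985); state ← (V=0, rpm=0)
set_airspeed(59.28): V ← 59.28 m/s
throttle_to(6269): rpm ← 6269
adjust_airspeed(-1.59): V ← 59.28 -1.59 = 57.69 m/s
adjust_airspeed(+12.93): V ← 57.69 +12.93 = 70.62 m/s
set_airspeed(23.99): V ← 23.99 m/s
throttle_to(2755): rpm ← 2755
adjust_airspeed(-17.42): V ← 23.99 -17.42 = 6.57 m/s
final state: V = 6.57 m/s, rpm = 2755 → n = rpm/60 = 45.916667 rev/s
J = V / (n·D) = 6.57 / (45.916667 × 1.632) = 0.087675
regime bands: climb J<0.6535 | cruise [0.6535, 1.3070) | windmill J≥1.3070
J = 0.0877 → climb

J = 0.0877, regime = climb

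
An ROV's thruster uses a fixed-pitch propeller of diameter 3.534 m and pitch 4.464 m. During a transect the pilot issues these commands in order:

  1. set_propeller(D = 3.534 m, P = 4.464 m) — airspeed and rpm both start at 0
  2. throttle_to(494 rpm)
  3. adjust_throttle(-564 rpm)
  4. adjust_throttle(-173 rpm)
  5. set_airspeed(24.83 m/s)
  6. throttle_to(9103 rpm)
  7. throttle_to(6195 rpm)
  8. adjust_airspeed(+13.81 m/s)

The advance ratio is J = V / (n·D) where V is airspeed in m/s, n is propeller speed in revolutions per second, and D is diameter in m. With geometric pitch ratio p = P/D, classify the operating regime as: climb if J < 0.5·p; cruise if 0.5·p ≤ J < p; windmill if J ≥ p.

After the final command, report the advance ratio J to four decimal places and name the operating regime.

J = 0.1059, regime = climb

set_propeller: D = 3.534 m, P = 4.464 m (p = P/D = 1.263158); state ← (V=0, rpm=0)
throttle_to(494): rpm ← 494
adjust_throttle(-564): rpm ← 494 -564 = -70
adjust_throttle(-173): rpm ← -70 -173 = -243
set_airspeed(24.83): V ← 24.83 m/s
throttle_to(9103): rpm ← 9103
throttle_to(6195): rpm ← 6195
adjust_airspeed(+13.81): V ← 24.83 +13.81 = 38.64 m/s
final state: V = 38.64 m/s, rpm = 6195 → n = rpm/60 = 103.250000 rev/s
J = V / (n·D) = 38.64 / (103.250000 × 3.534) = 0.105896
regime bands: climb J<0.6316 | cruise [0.6316, 1.2632) | windmill J≥1.2632
J = 0.1059 → climb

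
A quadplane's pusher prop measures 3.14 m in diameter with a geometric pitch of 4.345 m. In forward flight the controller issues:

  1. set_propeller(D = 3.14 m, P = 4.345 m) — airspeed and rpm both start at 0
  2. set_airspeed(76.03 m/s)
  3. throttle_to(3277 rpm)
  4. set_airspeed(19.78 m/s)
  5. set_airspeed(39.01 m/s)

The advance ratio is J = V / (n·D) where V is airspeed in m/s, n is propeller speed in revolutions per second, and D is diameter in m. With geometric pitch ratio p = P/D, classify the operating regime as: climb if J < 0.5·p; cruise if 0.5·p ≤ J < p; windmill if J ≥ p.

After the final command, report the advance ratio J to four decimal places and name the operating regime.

set_propeller: D = 3.14 m, P = 4.345 m (p = P/D = 1.383758); state ← (V=0, rpm=0)
set_airspeed(76.03): V ← 76.03 m/s
throttle_to(3277): rpm ← 3277
set_airspeed(19.78): V ← 19.78 m/s
set_airspeed(39.01): V ← 39.01 m/s
final state: V = 39.01 m/s, rpm = 3277 → n = rpm/60 = 54.616667 rev/s
J = V / (n·D) = 39.01 / (54.616667 × 3.14) = 0.227468
regime bands: climb J<0.6919 | cruise [0.6919, 1.3838) | windmill J≥1.3838
J = 0.2275 → climb

J = 0.2275, regime = climb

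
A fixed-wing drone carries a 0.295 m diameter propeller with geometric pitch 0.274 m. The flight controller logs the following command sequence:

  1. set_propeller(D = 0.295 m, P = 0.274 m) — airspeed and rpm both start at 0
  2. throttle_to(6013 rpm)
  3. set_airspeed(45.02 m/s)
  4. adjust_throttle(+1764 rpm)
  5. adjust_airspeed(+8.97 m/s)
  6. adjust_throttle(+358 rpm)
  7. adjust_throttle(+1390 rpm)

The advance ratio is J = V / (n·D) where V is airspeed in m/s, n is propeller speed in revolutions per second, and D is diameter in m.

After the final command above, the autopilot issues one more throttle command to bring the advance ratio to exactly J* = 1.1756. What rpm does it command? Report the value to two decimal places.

set_propeller: D = 0.295 m, P = 0.274 m (p = P/D = 0.928814); state ← (V=0, rpm=0)
throttle_to(6013): rpm ← 6013
set_airspeed(45.02): V ← 45.02 m/s
adjust_throttle(+1764): rpm ← 6013 +1764 = 7777
adjust_airspeed(+8.97): V ← 45.02 +8.97 = 53.99 m/s
adjust_throttle(+358): rpm ← 7777 +358 = 8135
adjust_throttle(+1390): rpm ← 8135 +1390 = 9525
final state: V = 53.99 m/s, rpm = 9525 → n = rpm/60 = 158.750000 rev/s
target J* = 1.1756; solve J* = V/(n·D) for n: n = V/(J*·D) = 53.99/(1.1756 × 0.295) = 155.679610 rev/s
rpm = 60·n = 9340.776581

rpm = 9340.78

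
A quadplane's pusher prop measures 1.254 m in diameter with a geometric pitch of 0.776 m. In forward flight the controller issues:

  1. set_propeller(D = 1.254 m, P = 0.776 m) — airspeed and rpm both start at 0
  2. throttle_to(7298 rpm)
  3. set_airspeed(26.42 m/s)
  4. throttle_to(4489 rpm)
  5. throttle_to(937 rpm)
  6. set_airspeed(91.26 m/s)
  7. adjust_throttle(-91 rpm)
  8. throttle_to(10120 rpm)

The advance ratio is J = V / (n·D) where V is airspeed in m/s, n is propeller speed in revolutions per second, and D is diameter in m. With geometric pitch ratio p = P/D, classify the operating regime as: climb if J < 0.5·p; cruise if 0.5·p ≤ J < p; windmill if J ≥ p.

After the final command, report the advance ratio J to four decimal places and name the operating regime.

J = 0.4315, regime = cruise

set_propeller: D = 1.254 m, P = 0.776 m (p = P/D = 0.618820); state ← (V=0, rpm=0)
throttle_to(7298): rpm ← 7298
set_airspeed(26.42): V ← 26.42 m/s
throttle_to(4489): rpm ← 4489
throttle_to(937): rpm ← 937
set_airspeed(91.26): V ← 91.26 m/s
adjust_throttle(-91): rpm ← 937 -91 = 846
throttle_to(10120): rpm ← 10120
final state: V = 91.26 m/s, rpm = 10120 → n = rpm/60 = 168.666667 rev/s
J = V / (n·D) = 91.26 / (168.666667 × 1.254) = 0.431473
regime bands: climb J<0.3094 | cruise [0.3094, 0.6188) | windmill J≥0.6188
J = 0.4315 → cruise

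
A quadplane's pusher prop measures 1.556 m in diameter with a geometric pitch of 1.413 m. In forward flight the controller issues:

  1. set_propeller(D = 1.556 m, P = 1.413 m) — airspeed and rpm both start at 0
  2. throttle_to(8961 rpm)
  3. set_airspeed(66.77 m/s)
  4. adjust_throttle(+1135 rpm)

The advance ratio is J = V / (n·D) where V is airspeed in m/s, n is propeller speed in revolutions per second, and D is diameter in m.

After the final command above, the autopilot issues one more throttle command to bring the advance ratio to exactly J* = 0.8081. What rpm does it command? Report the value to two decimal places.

rpm = 3186.09

set_propeller: D = 1.556 m, P = 1.413 m (p = P/D = 0.908098); state ← (V=0, rpm=0)
throttle_to(8961): rpm ← 8961
set_airspeed(66.77): V ← 66.77 m/s
adjust_throttle(+1135): rpm ← 8961 +1135 = 10096
final state: V = 66.77 m/s, rpm = 10096 → n = rpm/60 = 168.266667 rev/s
target J* = 0.8081; solve J* = V/(n·D) for n: n = V/(J*·D) = 66.77/(0.8081 × 1.556) = 53.101486 rev/s
rpm = 60·n = 3186.089176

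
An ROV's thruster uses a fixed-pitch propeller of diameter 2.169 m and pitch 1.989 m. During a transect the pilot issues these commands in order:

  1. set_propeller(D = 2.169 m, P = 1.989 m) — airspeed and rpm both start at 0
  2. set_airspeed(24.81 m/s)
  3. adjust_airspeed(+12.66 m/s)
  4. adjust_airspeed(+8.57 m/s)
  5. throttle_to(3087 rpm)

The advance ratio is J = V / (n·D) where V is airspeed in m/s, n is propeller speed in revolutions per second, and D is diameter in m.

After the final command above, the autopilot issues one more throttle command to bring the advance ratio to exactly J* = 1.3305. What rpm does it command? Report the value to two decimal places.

rpm = 957.22

set_propeller: D = 2.169 m, P = 1.989 m (p = P/D = 0.917012); state ← (V=0, rpm=0)
set_airspeed(24.81): V ← 24.81 m/s
adjust_airspeed(+12.66): V ← 24.81 +12.66 = 37.47 m/s
adjust_airspeed(+8.57): V ← 37.47 +8.57 = 46.04 m/s
throttle_to(3087): rpm ← 3087
final state: V = 46.04 m/s, rpm = 3087 → n = rpm/60 = 51.450000 rev/s
target J* = 1.3305; solve J* = V/(n·D) for n: n = V/(J*·D) = 46.04/(1.3305 × 2.169) = 15.953680 rev/s
rpm = 60·n = 957.220816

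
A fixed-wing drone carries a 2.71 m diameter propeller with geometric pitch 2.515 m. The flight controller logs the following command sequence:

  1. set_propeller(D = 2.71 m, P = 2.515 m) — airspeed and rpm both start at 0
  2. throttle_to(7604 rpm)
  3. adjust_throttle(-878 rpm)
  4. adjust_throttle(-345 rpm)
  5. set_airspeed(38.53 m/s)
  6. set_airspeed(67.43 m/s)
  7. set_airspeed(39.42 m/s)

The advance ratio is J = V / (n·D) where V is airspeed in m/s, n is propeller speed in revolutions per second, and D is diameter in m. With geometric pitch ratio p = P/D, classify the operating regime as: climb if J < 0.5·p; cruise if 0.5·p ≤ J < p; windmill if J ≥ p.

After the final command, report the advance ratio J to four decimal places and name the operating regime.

J = 0.1368, regime = climb

set_propeller: D = 2.71 m, P = 2.515 m (p = P/D = 0.928044); state ← (V=0, rpm=0)
throttle_to(7604): rpm ← 7604
adjust_throttle(-878): rpm ← 7604 -878 = 6726
adjust_throttle(-345): rpm ← 6726 -345 = 6381
set_airspeed(38.53): V ← 38.53 m/s
set_airspeed(67.43): V ← 67.43 m/s
set_airspeed(39.42): V ← 39.42 m/s
final state: V = 39.42 m/s, rpm = 6381 → n = rpm/60 = 106.350000 rev/s
J = V / (n·D) = 39.42 / (106.350000 × 2.71) = 0.136776
regime bands: climb J<0.4640 | cruise [0.4640, 0.9280) | windmill J≥0.9280
J = 0.1368 → climb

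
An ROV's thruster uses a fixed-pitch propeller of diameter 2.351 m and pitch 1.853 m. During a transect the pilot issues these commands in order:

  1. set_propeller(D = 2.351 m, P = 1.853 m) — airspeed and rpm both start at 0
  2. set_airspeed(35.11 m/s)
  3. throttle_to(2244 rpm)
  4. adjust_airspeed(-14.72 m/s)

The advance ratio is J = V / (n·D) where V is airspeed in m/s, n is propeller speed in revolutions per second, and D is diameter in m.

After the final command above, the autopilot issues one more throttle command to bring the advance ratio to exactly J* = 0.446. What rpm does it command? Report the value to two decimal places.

set_propeller: D = 2.351 m, P = 1.853 m (p = P/D = 0.788175); state ← (V=0, rpm=0)
set_airspeed(35.11): V ← 35.11 m/s
throttle_to(2244): rpm ← 2244
adjust_airspeed(-14.72): V ← 35.11 -14.72 = 20.39 m/s
final state: V = 20.39 m/s, rpm = 2244 → n = rpm/60 = 37.400000 rev/s
target J* = 0.446; solve J* = V/(n·D) for n: n = V/(J*·D) = 20.39/(0.446 × 2.351) = 19.445976 rev/s
rpm = 60·n = 1166.758540

rpm = 1166.76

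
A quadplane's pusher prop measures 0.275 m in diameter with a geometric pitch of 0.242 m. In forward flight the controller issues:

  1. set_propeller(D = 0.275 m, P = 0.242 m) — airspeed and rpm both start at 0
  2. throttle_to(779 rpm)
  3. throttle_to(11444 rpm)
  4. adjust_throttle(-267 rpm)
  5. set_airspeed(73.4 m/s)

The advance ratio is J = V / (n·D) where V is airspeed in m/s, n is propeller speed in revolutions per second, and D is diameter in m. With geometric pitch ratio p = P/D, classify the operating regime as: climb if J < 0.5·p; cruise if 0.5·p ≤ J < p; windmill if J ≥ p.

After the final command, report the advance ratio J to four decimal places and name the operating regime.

set_propeller: D = 0.275 m, P = 0.242 m (p = P/D = 0.880000); state ← (V=0, rpm=0)
throttle_to(779): rpm ← 779
throttle_to(11444): rpm ← 11444
adjust_throttle(-267): rpm ← 11444 -267 = 11177
set_airspeed(73.4): V ← 73.4 m/s
final state: V = 73.4 m/s, rpm = 11177 → n = rpm/60 = 186.283333 rev/s
J = V / (n·D) = 73.4 / (186.283333 × 0.275) = 1.432813
regime bands: climb J<0.4400 | cruise [0.4400, 0.8800) | windmill J≥0.8800
J = 1.4328 → windmill

J = 1.4328, regime = windmill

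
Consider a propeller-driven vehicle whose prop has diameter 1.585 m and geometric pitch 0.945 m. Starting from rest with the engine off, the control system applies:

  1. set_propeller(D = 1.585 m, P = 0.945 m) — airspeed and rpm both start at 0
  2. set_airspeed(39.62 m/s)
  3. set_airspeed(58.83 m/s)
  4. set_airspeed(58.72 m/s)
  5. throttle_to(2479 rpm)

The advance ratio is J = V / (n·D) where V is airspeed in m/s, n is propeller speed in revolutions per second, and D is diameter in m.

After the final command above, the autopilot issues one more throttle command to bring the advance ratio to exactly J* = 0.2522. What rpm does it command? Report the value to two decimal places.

rpm = 8813.80

set_propeller: D = 1.585 m, P = 0.945 m (p = P/D = 0.596215); state ← (V=0, rpm=0)
set_airspeed(39.62): V ← 39.62 m/s
set_airspeed(58.83): V ← 58.83 m/s
set_airspeed(58.72): V ← 58.72 m/s
throttle_to(2479): rpm ← 2479
final state: V = 58.72 m/s, rpm = 2479 → n = rpm/60 = 41.316667 rev/s
target J* = 0.2522; solve J* = V/(n·D) for n: n = V/(J*·D) = 58.72/(0.2522 × 1.585) = 146.896585 rev/s
rpm = 60·n = 8813.795070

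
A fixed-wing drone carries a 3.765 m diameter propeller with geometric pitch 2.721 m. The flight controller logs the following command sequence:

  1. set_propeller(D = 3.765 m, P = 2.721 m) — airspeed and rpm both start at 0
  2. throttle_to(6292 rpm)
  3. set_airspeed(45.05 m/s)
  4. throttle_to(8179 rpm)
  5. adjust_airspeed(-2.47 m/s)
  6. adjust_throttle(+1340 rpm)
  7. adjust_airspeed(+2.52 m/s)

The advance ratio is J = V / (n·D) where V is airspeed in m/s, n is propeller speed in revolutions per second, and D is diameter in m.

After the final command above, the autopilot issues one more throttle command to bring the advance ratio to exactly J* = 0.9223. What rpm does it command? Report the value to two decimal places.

set_propeller: D = 3.765 m, P = 2.721 m (p = P/D = 0.722709); state ← (V=0, rpm=0)
throttle_to(6292): rpm ← 6292
set_airspeed(45.05): V ← 45.05 m/s
throttle_to(8179): rpm ← 8179
adjust_airspeed(-2.47): V ← 45.05 -2.47 = 42.58 m/s
adjust_throttle(+1340): rpm ← 8179 +1340 = 9519
adjust_airspeed(+2.52): V ← 42.58 +2.52 = 45.1 m/s
final state: V = 45.1 m/s, rpm = 9519 → n = rpm/60 = 158.650000 rev/s
target J* = 0.9223; solve J* = V/(n·D) for n: n = V/(J*·D) = 45.1/(0.9223 × 3.765) = 12.987912 rev/s
rpm = 60·n = 779.274747

rpm = 779.27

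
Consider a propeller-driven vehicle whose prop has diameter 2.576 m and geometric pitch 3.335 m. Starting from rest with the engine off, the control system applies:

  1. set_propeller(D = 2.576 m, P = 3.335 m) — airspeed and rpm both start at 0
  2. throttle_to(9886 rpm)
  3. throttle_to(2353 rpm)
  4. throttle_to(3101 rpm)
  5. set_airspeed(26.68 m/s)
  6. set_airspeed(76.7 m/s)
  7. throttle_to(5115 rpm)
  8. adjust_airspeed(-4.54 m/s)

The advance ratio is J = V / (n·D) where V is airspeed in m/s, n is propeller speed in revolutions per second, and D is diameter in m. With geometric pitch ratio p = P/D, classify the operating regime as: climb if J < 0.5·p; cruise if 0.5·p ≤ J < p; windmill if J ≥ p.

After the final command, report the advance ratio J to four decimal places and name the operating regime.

set_propeller: D = 2.576 m, P = 3.335 m (p = P/D = 1.294643); state ← (V=0, rpm=0)
throttle_to(9886): rpm ← 9886
throttle_to(2353): rpm ← 2353
throttle_to(3101): rpm ← 3101
set_airspeed(26.68): V ← 26.68 m/s
set_airspeed(76.7): V ← 76.7 m/s
throttle_to(5115): rpm ← 5115
adjust_airspeed(-4.54): V ← 76.7 -4.54 = 72.16 m/s
final state: V = 72.16 m/s, rpm = 5115 → n = rpm/60 = 85.250000 rev/s
J = V / (n·D) = 72.16 / (85.250000 × 2.576) = 0.328591
regime bands: climb J<0.6473 | cruise [0.6473, 1.2946) | windmill J≥1.2946
J = 0.3286 → climb

J = 0.3286, regime = climb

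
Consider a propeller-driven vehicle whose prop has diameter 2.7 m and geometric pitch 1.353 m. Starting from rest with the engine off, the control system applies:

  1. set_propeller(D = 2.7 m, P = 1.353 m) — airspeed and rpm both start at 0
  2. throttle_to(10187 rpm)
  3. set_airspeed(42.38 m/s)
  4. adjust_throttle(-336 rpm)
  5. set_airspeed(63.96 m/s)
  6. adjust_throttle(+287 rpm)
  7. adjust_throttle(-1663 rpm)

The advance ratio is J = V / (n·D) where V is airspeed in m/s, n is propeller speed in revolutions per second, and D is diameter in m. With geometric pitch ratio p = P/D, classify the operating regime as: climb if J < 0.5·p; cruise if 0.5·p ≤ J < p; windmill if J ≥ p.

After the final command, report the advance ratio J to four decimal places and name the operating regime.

set_propeller: D = 2.7 m, P = 1.353 m (p = P/D = 0.501111); state ← (V=0, rpm=0)
throttle_to(10187): rpm ← 10187
set_airspeed(42.38): V ← 42.38 m/s
adjust_throttle(-336): rpm ← 10187 -336 = 9851
set_airspeed(63.96): V ← 63.96 m/s
adjust_throttle(+287): rpm ← 9851 +287 = 10138
adjust_throttle(-1663): rpm ← 10138 -1663 = 8475
final state: V = 63.96 m/s, rpm = 8475 → n = rpm/60 = 141.250000 rev/s
J = V / (n·D) = 63.96 / (141.250000 × 2.7) = 0.167709
regime bands: climb J<0.2506 | cruise [0.2506, 0.5011) | windmill J≥0.5011
J = 0.1677 → climb

J = 0.1677, regime = climb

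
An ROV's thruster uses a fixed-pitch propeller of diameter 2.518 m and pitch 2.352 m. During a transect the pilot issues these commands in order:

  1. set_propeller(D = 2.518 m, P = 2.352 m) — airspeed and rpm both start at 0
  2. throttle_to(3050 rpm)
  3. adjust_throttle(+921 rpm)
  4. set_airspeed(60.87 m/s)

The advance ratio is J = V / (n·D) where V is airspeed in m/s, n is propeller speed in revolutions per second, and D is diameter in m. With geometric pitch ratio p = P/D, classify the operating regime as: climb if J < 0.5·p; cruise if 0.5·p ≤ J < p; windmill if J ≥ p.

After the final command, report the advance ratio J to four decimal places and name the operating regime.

set_propeller: D = 2.518 m, P = 2.352 m (p = P/D = 0.934075); state ← (V=0, rpm=0)
throttle_to(3050): rpm ← 3050
adjust_throttle(+921): rpm ← 3050 +921 = 3971
set_airspeed(60.87): V ← 60.87 m/s
final state: V = 60.87 m/s, rpm = 3971 → n = rpm/60 = 66.183333 rev/s
J = V / (n·D) = 60.87 / (66.183333 × 2.518) = 0.365257
regime bands: climb J<0.4670 | cruise [0.4670, 0.9341) | windmill J≥0.9341
J = 0.3653 → climb

J = 0.3653, regime = climb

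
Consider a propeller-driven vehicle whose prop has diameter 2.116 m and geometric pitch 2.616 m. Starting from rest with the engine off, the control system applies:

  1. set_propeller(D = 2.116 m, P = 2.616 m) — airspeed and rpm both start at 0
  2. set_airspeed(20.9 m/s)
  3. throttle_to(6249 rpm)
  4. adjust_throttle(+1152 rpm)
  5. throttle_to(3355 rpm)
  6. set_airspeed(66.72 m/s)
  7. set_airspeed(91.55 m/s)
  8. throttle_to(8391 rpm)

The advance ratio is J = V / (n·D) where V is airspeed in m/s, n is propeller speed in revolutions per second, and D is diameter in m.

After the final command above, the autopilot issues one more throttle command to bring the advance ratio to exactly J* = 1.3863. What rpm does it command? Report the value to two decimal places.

set_propeller: D = 2.116 m, P = 2.616 m (p = P/D = 1.236295); state ← (V=0, rpm=0)
set_airspeed(20.9): V ← 20.9 m/s
throttle_to(6249): rpm ← 6249
adjust_throttle(+1152): rpm ← 6249 +1152 = 7401
throttle_to(3355): rpm ← 3355
set_airspeed(66.72): V ← 66.72 m/s
set_airspeed(91.55): V ← 91.55 m/s
throttle_to(8391): rpm ← 8391
final state: V = 91.55 m/s, rpm = 8391 → n = rpm/60 = 139.850000 rev/s
target J* = 1.3863; solve J* = V/(n·D) for n: n = V/(J*·D) = 91.55/(1.3863 × 2.116) = 31.209403 rev/s
rpm = 60·n = 1872.564184

rpm = 1872.56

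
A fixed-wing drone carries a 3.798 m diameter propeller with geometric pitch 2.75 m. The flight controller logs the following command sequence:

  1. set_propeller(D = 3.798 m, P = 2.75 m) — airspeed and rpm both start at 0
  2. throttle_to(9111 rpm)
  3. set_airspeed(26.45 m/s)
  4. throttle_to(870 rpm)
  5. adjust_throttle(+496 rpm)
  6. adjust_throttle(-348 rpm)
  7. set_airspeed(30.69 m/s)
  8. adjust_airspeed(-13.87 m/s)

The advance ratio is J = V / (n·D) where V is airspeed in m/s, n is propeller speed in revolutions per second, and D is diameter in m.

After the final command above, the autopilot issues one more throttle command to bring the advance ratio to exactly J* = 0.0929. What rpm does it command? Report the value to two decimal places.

set_propeller: D = 3.798 m, P = 2.75 m (p = P/D = 0.724065); state ← (V=0, rpm=0)
throttle_to(9111): rpm ← 9111
set_airspeed(26.45): V ← 26.45 m/s
throttle_to(870): rpm ← 870
adjust_throttle(+496): rpm ← 870 +496 = 1366
adjust_throttle(-348): rpm ← 1366 -348 = 1018
set_airspeed(30.69): V ← 30.69 m/s
adjust_airspeed(-13.87): V ← 30.69 -13.87 = 16.82 m/s
final state: V = 16.82 m/s, rpm = 1018 → n = rpm/60 = 16.966667 rev/s
target J* = 0.0929; solve J* = V/(n·D) for n: n = V/(J*·D) = 16.82/(0.0929 × 3.798) = 47.671116 rev/s
rpm = 60·n = 2860.266947

rpm = 2860.27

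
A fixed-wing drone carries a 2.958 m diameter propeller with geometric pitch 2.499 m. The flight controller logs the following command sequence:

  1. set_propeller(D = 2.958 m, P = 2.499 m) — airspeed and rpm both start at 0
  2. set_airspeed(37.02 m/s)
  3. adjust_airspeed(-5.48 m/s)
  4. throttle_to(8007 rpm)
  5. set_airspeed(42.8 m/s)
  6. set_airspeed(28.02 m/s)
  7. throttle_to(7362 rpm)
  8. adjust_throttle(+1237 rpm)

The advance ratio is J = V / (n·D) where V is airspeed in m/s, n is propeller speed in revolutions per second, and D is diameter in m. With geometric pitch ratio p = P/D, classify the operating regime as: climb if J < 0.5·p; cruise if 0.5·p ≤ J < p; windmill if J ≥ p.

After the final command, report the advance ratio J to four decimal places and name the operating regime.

J = 0.0661, regime = climb

set_propeller: D = 2.958 m, P = 2.499 m (p = P/D = 0.844828); state ← (V=0, rpm=0)
set_airspeed(37.02): V ← 37.02 m/s
adjust_airspeed(-5.48): V ← 37.02 -5.48 = 31.54 m/s
throttle_to(8007): rpm ← 8007
set_airspeed(42.8): V ← 42.8 m/s
set_airspeed(28.02): V ← 28.02 m/s
throttle_to(7362): rpm ← 7362
adjust_throttle(+1237): rpm ← 7362 +1237 = 8599
final state: V = 28.02 m/s, rpm = 8599 → n = rpm/60 = 143.316667 rev/s
J = V / (n·D) = 28.02 / (143.316667 × 2.958) = 0.066096
regime bands: climb J<0.4224 | cruise [0.4224, 0.8448) | windmill J≥0.8448
J = 0.0661 → climb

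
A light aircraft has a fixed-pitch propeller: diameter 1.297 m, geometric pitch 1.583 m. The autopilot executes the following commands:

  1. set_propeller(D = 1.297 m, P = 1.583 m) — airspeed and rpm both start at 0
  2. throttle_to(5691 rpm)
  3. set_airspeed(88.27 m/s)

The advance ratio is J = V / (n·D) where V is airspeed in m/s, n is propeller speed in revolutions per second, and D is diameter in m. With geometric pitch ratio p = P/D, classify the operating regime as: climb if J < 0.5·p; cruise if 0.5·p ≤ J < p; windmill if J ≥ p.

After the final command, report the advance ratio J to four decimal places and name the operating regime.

set_propeller: D = 1.297 m, P = 1.583 m (p = P/D = 1.220509); state ← (V=0, rpm=0)
throttle_to(5691): rpm ← 5691
set_airspeed(88.27): V ← 88.27 m/s
final state: V = 88.27 m/s, rpm = 5691 → n = rpm/60 = 94.850000 rev/s
J = V / (n·D) = 88.27 / (94.850000 × 1.297) = 0.717523
regime bands: climb J<0.6103 | cruise [0.6103, 1.2205) | windmill J≥1.2205
J = 0.7175 → cruise

J = 0.7175, regime = cruise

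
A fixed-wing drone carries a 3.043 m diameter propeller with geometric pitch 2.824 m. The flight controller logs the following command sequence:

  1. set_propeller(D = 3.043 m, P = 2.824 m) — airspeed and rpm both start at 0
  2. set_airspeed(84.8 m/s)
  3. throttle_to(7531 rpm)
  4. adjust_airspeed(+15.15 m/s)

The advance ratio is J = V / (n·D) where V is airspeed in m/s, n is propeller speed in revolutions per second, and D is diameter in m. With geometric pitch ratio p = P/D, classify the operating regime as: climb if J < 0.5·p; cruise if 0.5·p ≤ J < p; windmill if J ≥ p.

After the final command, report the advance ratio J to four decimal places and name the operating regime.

J = 0.2617, regime = climb

set_propeller: D = 3.043 m, P = 2.824 m (p = P/D = 0.928032); state ← (V=0, rpm=0)
set_airspeed(84.8): V ← 84.8 m/s
throttle_to(7531): rpm ← 7531
adjust_airspeed(+15.15): V ← 84.8 +15.15 = 99.95 m/s
final state: V = 99.95 m/s, rpm = 7531 → n = rpm/60 = 125.516667 rev/s
J = V / (n·D) = 99.95 / (125.516667 × 3.043) = 0.261685
regime bands: climb J<0.4640 | cruise [0.4640, 0.9280) | windmill J≥0.9280
J = 0.2617 → climb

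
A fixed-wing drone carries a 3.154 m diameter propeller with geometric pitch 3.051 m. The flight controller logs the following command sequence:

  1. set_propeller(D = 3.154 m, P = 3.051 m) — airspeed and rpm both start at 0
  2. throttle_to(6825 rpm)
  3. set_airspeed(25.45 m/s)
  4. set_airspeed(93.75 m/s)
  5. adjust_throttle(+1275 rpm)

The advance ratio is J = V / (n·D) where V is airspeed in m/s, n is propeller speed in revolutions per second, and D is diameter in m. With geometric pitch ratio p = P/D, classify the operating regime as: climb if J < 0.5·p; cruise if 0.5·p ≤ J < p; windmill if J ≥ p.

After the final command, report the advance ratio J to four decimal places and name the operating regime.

J = 0.2202, regime = climb

set_propeller: D = 3.154 m, P = 3.051 m (p = P/D = 0.967343); state ← (V=0, rpm=0)
throttle_to(6825): rpm ← 6825
set_airspeed(25.45): V ← 25.45 m/s
set_airspeed(93.75): V ← 93.75 m/s
adjust_throttle(+1275): rpm ← 6825 +1275 = 8100
final state: V = 93.75 m/s, rpm = 8100 → n = rpm/60 = 135.000000 rev/s
J = V / (n·D) = 93.75 / (135.000000 × 3.154) = 0.220179
regime bands: climb J<0.4837 | cruise [0.4837, 0.9673) | windmill J≥0.9673
J = 0.2202 → climb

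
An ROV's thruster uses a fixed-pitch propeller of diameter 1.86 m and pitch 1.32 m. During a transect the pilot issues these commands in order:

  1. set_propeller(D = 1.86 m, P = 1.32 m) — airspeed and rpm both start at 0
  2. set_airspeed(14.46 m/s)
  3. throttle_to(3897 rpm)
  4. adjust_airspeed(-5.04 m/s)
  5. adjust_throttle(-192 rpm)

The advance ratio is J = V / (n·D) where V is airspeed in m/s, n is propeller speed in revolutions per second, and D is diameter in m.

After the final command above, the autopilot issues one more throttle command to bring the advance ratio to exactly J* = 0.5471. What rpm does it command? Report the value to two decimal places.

rpm = 555.42

set_propeller: D = 1.86 m, P = 1.32 m (p = P/D = 0.709677); state ← (V=0, rpm=0)
set_airspeed(14.46): V ← 14.46 m/s
throttle_to(3897): rpm ← 3897
adjust_airspeed(-5.04): V ← 14.46 -5.04 = 9.42 m/s
adjust_throttle(-192): rpm ← 3897 -192 = 3705
final state: V = 9.42 m/s, rpm = 3705 → n = rpm/60 = 61.750000 rev/s
target J* = 0.5471; solve J* = V/(n·D) for n: n = V/(J*·D) = 9.42/(0.5471 × 1.86) = 9.257021 rev/s
rpm = 60·n = 555.421253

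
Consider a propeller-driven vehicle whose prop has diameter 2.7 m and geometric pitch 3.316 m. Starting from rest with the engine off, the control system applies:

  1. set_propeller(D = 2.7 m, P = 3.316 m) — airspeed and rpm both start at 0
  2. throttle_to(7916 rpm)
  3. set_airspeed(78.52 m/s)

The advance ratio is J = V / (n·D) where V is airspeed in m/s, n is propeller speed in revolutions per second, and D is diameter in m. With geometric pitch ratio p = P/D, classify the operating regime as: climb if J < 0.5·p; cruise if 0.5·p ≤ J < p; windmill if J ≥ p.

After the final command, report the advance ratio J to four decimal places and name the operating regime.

J = 0.2204, regime = climb

set_propeller: D = 2.7 m, P = 3.316 m (p = P/D = 1.228148); state ← (V=0, rpm=0)
throttle_to(7916): rpm ← 7916
set_airspeed(78.52): V ← 78.52 m/s
final state: V = 78.52 m/s, rpm = 7916 → n = rpm/60 = 131.933333 rev/s
J = V / (n·D) = 78.52 / (131.933333 × 2.7) = 0.220426
regime bands: climb J<0.6141 | cruise [0.6141, 1.2281) | windmill J≥1.2281
J = 0.2204 → climb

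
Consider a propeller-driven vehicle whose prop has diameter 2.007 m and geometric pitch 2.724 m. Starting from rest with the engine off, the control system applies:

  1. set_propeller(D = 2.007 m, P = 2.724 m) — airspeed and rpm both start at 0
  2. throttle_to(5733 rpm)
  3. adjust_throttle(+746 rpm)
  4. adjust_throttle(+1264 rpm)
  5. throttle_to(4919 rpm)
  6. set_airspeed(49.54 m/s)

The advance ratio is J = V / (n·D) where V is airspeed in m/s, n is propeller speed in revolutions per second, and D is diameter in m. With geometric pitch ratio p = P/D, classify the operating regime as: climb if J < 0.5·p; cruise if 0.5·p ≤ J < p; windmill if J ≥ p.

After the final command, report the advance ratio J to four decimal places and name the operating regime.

set_propeller: D = 2.007 m, P = 2.724 m (p = P/D = 1.357250); state ← (V=0, rpm=0)
throttle_to(5733): rpm ← 5733
adjust_throttle(+746): rpm ← 5733 +746 = 6479
adjust_throttle(+1264): rpm ← 6479 +1264 = 7743
throttle_to(4919): rpm ← 4919
set_airspeed(49.54): V ← 49.54 m/s
final state: V = 49.54 m/s, rpm = 4919 → n = rpm/60 = 81.983333 rev/s
J = V / (n·D) = 49.54 / (81.983333 × 2.007) = 0.301081
regime bands: climb J<0.6786 | cruise [0.6786, 1.3572) | windmill J≥1.3572
J = 0.3011 → climb

J = 0.3011, regime = climb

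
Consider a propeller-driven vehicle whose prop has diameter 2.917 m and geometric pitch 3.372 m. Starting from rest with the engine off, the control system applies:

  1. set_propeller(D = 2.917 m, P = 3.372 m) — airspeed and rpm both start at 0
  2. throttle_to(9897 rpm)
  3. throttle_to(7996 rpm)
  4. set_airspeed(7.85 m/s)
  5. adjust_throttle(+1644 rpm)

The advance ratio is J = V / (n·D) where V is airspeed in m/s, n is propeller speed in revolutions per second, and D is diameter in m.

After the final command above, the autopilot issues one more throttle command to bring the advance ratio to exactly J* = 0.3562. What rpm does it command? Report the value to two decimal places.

rpm = 453.31

set_propeller: D = 2.917 m, P = 3.372 m (p = P/D = 1.155982); state ← (V=0, rpm=0)
throttle_to(9897): rpm ← 9897
throttle_to(7996): rpm ← 7996
set_airspeed(7.85): V ← 7.85 m/s
adjust_throttle(+1644): rpm ← 7996 +1644 = 9640
final state: V = 7.85 m/s, rpm = 9640 → n = rpm/60 = 160.666667 rev/s
target J* = 0.3562; solve J* = V/(n·D) for n: n = V/(J*·D) = 7.85/(0.3562 × 2.917) = 7.555084 rev/s
rpm = 60·n = 453.305056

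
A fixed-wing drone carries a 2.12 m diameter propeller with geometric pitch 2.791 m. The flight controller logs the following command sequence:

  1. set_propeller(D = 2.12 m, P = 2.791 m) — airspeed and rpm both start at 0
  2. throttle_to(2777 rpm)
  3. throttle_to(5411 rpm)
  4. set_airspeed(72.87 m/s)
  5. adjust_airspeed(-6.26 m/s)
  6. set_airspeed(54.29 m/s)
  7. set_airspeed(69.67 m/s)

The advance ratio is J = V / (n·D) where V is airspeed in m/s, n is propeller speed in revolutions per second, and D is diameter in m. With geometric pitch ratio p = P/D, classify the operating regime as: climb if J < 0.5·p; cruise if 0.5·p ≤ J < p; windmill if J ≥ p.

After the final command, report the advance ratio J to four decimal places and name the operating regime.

J = 0.3644, regime = climb

set_propeller: D = 2.12 m, P = 2.791 m (p = P/D = 1.316509); state ← (V=0, rpm=0)
throttle_to(2777): rpm ← 2777
throttle_to(5411): rpm ← 5411
set_airspeed(72.87): V ← 72.87 m/s
adjust_airspeed(-6.26): V ← 72.87 -6.26 = 66.61 m/s
set_airspeed(54.29): V ← 54.29 m/s
set_airspeed(69.67): V ← 69.67 m/s
final state: V = 69.67 m/s, rpm = 5411 → n = rpm/60 = 90.183333 rev/s
J = V / (n·D) = 69.67 / (90.183333 × 2.12) = 0.364404
regime bands: climb J<0.6583 | cruise [0.6583, 1.3165) | windmill J≥1.3165
J = 0.3644 → climb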